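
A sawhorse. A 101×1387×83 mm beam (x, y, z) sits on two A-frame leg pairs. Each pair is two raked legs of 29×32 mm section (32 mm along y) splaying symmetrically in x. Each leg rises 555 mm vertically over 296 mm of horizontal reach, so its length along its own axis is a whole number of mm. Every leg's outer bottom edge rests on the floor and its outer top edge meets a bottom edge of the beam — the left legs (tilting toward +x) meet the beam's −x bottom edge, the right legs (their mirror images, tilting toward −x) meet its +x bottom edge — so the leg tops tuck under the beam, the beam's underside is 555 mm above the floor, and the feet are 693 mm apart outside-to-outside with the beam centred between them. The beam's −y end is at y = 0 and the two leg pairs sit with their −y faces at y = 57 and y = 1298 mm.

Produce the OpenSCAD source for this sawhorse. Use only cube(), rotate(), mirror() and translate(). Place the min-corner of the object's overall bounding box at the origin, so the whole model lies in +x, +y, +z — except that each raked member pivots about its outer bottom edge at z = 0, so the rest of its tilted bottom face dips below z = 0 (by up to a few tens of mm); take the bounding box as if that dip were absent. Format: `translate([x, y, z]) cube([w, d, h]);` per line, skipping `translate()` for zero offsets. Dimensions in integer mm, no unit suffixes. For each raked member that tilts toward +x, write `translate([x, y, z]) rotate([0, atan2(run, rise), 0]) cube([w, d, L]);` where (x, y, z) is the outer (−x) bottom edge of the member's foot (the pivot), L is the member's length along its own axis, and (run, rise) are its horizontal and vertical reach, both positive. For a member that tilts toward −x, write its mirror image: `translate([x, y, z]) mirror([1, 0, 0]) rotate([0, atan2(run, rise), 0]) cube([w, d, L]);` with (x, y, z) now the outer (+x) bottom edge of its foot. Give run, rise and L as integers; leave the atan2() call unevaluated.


translate([296, 0, 555]) cube([101, 1387, 83]);
translate([0, 57, 0]) rotate([0, atan2(296, 555), 0]) cube([29, 32, 629]);
translate([693, 57, 0]) mirror([1, 0, 0]) rotate([0, atan2(296, 555), 0]) cube([29, 32, 629]);
translate([0, 1298, 0]) rotate([0, atan2(296, 555), 0]) cube([29, 32, 629]);
translate([693, 1298, 0]) mirror([1, 0, 0]) rotate([0, atan2(296, 555), 0]) cube([29, 32, 629]);


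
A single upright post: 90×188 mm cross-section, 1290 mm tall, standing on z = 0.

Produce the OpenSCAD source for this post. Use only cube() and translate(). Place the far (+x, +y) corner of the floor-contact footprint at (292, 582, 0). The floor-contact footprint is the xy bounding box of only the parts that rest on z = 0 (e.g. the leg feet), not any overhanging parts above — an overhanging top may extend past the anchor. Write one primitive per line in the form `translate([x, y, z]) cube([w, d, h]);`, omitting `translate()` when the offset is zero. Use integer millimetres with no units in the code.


translate([202, 394, 0]) cube([90, 188, 1290]);


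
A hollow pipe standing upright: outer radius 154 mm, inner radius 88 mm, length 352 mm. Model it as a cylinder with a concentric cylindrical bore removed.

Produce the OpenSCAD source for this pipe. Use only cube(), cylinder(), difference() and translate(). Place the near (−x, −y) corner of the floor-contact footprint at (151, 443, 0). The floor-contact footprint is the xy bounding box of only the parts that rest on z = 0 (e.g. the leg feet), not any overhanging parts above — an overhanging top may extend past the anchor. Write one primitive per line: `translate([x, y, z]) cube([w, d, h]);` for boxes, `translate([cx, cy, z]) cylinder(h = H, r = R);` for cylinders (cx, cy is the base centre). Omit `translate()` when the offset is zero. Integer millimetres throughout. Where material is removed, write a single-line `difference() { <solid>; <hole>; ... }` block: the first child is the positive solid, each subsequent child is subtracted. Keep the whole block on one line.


difference() { translate([305, 597, 0]) cylinder(h = 352, r = 154); translate([305, 597, 0]) cylinder(h = 352, r = 88); }


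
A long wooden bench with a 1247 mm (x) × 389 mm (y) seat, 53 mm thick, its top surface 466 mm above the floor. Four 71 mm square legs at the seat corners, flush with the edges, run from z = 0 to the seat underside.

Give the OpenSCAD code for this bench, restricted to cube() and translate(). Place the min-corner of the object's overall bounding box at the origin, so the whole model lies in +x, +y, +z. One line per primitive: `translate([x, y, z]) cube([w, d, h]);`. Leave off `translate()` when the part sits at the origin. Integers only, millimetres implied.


translate([0, 0, 413]) cube([1247, 389, 53]);
cube([71, 71, 413]);
translate([0, 318, 0]) cube([71, 71, 413]);
translate([1176, 0, 0]) cube([71, 71, 413]);
translate([1176, 318, 0]) cube([71, 71, 413]);


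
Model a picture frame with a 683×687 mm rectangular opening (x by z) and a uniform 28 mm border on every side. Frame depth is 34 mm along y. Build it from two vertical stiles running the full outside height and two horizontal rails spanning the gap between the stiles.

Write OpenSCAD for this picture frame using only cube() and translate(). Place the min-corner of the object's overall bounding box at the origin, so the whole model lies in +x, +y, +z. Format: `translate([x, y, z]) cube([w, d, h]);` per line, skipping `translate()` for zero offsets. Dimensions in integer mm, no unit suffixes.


cube([28, 34, 743]);
translate([711, 0, 0]) cube([28, 34, 743]);
translate([28, 0, 0]) cube([683, 34, 28]);
translate([28, 0, 715]) cube([683, 34, 28]);


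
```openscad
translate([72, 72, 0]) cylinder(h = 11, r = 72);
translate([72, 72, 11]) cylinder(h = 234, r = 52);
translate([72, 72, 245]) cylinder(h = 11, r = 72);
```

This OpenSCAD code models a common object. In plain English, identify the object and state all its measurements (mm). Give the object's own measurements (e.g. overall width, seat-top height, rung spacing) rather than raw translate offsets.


A spool: two coaxial disc flanges of radius 72 mm and thickness 11 mm, joined by a core cylinder of radius 52 mm and height 234 mm. The lower flange rests on z = 0 and the three cylinders share a vertical axis.


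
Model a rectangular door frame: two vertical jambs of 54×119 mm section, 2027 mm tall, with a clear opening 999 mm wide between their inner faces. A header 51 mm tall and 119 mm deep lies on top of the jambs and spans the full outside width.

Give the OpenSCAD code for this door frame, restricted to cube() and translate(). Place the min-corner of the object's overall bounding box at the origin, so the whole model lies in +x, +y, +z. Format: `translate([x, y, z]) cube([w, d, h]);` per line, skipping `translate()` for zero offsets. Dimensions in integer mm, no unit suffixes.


cube([54, 119, 2027]);
translate([1053, 0, 0]) cube([54, 119, 2027]);
translate([0, 0, 2027]) cube([1107, 119, 51]);


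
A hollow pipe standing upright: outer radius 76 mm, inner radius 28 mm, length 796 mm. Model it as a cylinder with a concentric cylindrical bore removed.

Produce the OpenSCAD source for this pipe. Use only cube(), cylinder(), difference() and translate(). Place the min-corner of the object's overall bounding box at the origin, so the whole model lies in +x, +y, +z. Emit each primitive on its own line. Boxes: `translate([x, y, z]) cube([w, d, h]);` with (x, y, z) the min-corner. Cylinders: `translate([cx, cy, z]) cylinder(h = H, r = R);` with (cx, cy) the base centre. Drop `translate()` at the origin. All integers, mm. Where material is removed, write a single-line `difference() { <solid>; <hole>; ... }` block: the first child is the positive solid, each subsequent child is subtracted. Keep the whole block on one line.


difference() { translate([76, 76, 0]) cylinder(h = 796, r = 76); translate([76, 76, 0]) cylinder(h = 796, r = 28); }


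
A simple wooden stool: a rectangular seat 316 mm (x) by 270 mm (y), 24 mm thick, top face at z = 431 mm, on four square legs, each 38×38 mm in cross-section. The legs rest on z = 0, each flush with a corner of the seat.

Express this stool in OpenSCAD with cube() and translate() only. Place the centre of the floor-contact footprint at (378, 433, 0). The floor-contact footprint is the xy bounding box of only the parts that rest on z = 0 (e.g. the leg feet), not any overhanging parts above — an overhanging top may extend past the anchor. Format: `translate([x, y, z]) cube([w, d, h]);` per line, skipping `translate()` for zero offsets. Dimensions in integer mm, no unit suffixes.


translate([220, 298, 407]) cube([316, 270, 24]);
translate([220, 298, 0]) cube([38, 38, 407]);
translate([498, 298, 0]) cube([38, 38, 407]);
translate([220, 530, 0]) cube([38, 38, 407]);
translate([498, 530, 0]) cube([38, 38, 407]);


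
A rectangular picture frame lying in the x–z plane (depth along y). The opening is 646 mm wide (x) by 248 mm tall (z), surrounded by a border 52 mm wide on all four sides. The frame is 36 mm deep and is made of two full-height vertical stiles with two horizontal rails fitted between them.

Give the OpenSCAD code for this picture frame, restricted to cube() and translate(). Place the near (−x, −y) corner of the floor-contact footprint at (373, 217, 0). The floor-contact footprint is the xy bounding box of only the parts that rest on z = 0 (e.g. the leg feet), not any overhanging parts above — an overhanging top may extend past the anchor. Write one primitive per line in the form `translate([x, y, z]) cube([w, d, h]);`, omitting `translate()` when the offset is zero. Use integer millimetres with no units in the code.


translate([373, 217, 0]) cube([52, 36, 352]);
translate([1071, 217, 0]) cube([52, 36, 352]);
translate([425, 217, 0]) cube([646, 36, 52]);
translate([425, 217, 300]) cube([646, 36, 52]);


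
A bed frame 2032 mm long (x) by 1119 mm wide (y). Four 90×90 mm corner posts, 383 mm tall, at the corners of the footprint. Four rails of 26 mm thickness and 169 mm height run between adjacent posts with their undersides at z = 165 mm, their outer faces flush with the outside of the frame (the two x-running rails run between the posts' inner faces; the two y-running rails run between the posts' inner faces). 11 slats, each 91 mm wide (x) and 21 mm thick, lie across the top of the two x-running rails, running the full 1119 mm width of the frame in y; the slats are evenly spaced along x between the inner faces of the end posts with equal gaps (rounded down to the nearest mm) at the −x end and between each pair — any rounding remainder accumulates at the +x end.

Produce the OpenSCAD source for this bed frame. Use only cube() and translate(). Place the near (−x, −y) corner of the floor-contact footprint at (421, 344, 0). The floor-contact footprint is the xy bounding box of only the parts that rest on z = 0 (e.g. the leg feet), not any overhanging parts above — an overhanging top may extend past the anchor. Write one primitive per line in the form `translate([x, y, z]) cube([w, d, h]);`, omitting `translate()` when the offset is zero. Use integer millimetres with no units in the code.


translate([421, 344, 0]) cube([90, 90, 383]);
translate([421, 1373, 0]) cube([90, 90, 383]);
translate([2363, 344, 0]) cube([90, 90, 383]);
translate([2363, 1373, 0]) cube([90, 90, 383]);
translate([511, 344, 165]) cube([1852, 26, 169]);
translate([511, 1437, 165]) cube([1852, 26, 169]);
translate([421, 434, 165]) cube([26, 939, 169]);
translate([2427, 434, 165]) cube([26, 939, 169]);
translate([581, 344, 334]) cube([91, 1119, 21]);
translate([742, 344, 334]) cube([91, 1119, 21]);
translate([903, 344, 334]) cube([91, 1119, 21]);
translate([1064, 344, 334]) cube([91, 1119, 21]);
translate([1225, 344, 334]) cube([91, 1119, 21]);
translate([1386, 344, 334]) cube([91, 1119, 21]);
translate([1547, 344, 334]) cube([91, 1119, 21]);
translate([1708, 344, 334]) cube([91, 1119, 21]);
translate([1869, 344, 334]) cube([91, 1119, 21]);
translate([2030, 344, 334]) cube([91, 1119, 21]);
translate([2191, 344, 334]) cube([91, 1119, 21]);


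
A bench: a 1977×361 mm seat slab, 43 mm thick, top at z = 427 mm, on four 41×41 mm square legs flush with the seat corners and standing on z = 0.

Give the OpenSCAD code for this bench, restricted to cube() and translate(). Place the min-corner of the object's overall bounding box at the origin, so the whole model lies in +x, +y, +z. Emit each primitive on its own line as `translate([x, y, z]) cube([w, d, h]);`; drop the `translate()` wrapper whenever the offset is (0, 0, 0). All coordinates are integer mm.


// leg_h = 427 − 43 = 384
translate([0, 0, 384]) cube([1977, 361, 43]);
cube([41, 41, 384]);
translate([0, 320, 0]) cube([41, 41, 384]);
translate([1936, 0, 0]) cube([41, 41, 384]);
translate([1936, 320, 0]) cube([41, 41, 384]);


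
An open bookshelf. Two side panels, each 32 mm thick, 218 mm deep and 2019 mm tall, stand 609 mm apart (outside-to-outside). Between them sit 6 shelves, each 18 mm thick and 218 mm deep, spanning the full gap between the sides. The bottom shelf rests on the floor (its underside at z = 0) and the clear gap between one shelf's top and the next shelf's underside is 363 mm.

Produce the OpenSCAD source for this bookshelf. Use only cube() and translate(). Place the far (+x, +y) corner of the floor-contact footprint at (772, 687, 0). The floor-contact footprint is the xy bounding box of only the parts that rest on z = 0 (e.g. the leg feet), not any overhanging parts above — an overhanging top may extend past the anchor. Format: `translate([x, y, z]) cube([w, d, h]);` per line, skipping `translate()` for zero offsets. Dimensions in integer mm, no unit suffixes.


translate([163, 469, 0]) cube([32, 218, 2019]);
translate([740, 469, 0]) cube([32, 218, 2019]);
translate([195, 469, 0]) cube([545, 218, 18]);
translate([195, 469, 381]) cube([545, 218, 18]);
translate([195, 469, 762]) cube([545, 218, 18]);
translate([195, 469, 1143]) cube([545, 218, 18]);
translate([195, 469, 1524]) cube([545, 218, 18]);
translate([195, 469, 1905]) cube([545, 218, 18]);


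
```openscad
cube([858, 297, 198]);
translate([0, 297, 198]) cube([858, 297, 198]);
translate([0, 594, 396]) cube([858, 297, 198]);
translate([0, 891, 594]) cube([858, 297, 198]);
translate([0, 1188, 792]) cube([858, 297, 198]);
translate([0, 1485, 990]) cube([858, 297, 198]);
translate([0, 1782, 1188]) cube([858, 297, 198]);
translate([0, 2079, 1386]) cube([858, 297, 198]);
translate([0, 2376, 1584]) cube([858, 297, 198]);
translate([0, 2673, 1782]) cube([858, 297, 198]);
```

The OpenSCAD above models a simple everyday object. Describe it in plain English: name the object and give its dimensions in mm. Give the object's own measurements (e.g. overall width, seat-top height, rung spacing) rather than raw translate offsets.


A straight staircase of 10 solid steps. Each step is 858 mm wide (x), 297 mm deep (y, the going) and 198 mm tall (the rise). The first step rests on the floor; each subsequent step sits one going further in +y and one rise higher in +z, directly behind and above the previous step with no overlap.


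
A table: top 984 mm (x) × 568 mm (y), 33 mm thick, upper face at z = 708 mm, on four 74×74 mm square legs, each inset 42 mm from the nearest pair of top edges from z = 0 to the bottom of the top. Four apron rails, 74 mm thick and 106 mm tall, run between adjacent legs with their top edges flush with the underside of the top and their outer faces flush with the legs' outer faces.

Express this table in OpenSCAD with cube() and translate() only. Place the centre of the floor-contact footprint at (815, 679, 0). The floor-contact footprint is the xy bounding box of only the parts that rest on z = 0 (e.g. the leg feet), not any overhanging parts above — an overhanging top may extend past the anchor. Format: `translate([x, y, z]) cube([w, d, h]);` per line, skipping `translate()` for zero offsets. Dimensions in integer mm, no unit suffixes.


// leg_h = 708 - 33 = 675
// apron z = 675 - 106 = 569
translate([323, 395, 675]) cube([984, 568, 33]);
translate([365, 437, 0]) cube([74, 74, 675]);
translate([1191, 437, 0]) cube([74, 74, 675]);
translate([365, 847, 0]) cube([74, 74, 675]);
translate([1191, 847, 0]) cube([74, 74, 675]);
translate([439, 437, 569]) cube([752, 74, 106]);
translate([439, 847, 569]) cube([752, 74, 106]);
translate([365, 511, 569]) cube([74, 336, 106]);
translate([1191, 511, 569]) cube([74, 336, 106]);


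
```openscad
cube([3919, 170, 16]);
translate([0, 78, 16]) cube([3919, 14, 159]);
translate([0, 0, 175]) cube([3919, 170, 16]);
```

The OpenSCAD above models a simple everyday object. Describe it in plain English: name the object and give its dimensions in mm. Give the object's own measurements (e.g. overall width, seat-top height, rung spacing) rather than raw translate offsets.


An I-beam lying along x, 3919 mm long. Overall section height 191 mm. Two flanges 170 mm wide (y) and 16 mm thick, one on the floor and one at the top; a web 14 mm thick runs between them, centred on the flange width.


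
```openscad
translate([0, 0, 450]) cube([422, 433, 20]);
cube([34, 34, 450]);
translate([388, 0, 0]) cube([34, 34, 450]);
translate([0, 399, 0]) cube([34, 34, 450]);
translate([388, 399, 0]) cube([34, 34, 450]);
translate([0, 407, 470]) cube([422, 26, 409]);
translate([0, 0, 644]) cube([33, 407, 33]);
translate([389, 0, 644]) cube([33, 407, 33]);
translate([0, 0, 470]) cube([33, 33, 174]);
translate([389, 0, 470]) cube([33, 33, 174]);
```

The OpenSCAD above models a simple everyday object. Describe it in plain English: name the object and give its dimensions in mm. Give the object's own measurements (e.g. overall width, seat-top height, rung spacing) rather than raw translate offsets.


A chair. The seat is a 422×433×20 mm slab with its top at z = 470 mm, on four 34×34 mm corner legs (flush with the seat edges, standing on z = 0). A flat backrest 26 mm thick, 409 mm tall, spans the full seat width and rises from the seat top along its +y edge, rear face flush with the rear of the seat. Two armrests of 33×33 mm section run along each side from the seat's front edge to the front of the backrest, top faces 207 mm above the seat top and outer faces flush with the seat's x-edges; a 33×33 mm post under the front of each armrest stands on the seat at the front corner.


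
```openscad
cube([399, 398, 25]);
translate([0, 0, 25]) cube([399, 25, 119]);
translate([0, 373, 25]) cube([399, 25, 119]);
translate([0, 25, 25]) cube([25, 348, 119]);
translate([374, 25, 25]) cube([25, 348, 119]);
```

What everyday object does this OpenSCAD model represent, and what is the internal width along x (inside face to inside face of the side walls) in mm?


An open box. The internal width is 349 mm.

A 399×398 base slab with four walls standing on it — an open box. The base is 399 mm wide and the walls are 25 mm thick, so the internal width is 399 − 2 × 25 = 349 mm.


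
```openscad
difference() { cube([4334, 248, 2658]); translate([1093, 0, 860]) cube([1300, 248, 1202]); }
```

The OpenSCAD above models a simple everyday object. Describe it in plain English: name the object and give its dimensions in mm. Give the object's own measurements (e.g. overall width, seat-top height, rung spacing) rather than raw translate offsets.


A wall 4334 mm long (x), 248 mm thick (y), 2658 mm tall, with a rectangular window opening cut through it. The opening is 1300 mm wide and 1202 mm tall; its sill is at z = 860 mm and its near (−x) edge is 1093 mm from the wall's −x end. The opening passes through the full wall thickness.


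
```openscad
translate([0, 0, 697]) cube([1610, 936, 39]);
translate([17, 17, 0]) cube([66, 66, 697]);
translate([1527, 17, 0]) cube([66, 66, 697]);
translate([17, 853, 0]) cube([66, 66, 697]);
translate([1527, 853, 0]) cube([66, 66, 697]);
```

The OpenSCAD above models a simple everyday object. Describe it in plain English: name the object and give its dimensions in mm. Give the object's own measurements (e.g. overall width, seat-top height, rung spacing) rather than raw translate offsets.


A table: top 1610 mm (x) × 936 mm (y), 39 mm thick, upper face at z = 736 mm, on four 66×66 mm square legs, each inset 17 mm from the nearest pair of top edges from z = 0 to the bottom of the top.


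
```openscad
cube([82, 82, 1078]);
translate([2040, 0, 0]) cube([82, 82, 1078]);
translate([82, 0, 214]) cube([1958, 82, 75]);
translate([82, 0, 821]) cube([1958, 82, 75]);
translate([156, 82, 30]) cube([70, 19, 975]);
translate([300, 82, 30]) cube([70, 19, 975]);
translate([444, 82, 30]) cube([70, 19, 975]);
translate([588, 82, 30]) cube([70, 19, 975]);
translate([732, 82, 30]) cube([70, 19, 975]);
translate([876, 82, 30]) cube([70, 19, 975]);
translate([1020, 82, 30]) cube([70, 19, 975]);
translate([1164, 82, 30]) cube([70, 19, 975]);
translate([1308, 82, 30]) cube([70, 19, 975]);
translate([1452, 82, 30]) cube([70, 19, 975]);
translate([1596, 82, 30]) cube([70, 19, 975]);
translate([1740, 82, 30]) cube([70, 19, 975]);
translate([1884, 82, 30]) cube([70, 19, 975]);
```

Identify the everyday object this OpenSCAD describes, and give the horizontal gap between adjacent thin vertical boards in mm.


A fence section. The picket gap is 74 mm.

Two posts, two rails, 13 pickets — a fence section. Span 1958 mm holds 13 pickets of 70 mm with 14 equal gaps: ⌊(1958 − 13·70) / 14⌋ = 74 mm.


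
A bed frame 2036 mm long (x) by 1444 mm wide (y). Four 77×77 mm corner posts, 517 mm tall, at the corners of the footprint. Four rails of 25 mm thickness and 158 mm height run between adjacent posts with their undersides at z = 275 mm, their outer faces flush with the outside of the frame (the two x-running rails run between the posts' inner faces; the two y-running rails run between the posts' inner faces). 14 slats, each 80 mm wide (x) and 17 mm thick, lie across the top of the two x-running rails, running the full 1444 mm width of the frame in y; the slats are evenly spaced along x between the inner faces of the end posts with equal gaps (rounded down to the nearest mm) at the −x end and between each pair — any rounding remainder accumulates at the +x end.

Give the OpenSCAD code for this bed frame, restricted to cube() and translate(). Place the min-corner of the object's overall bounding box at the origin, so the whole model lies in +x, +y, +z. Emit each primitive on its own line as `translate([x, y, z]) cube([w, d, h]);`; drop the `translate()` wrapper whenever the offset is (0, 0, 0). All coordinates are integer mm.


cube([77, 77, 517]);
translate([0, 1367, 0]) cube([77, 77, 517]);
translate([1959, 0, 0]) cube([77, 77, 517]);
translate([1959, 1367, 0]) cube([77, 77, 517]);
translate([77, 0, 275]) cube([1882, 25, 158]);
translate([77, 1419, 275]) cube([1882, 25, 158]);
translate([0, 77, 275]) cube([25, 1290, 158]);
translate([2011, 77, 275]) cube([25, 1290, 158]);
translate([127, 0, 433]) cube([80, 1444, 17]);
translate([257, 0, 433]) cube([80, 1444, 17]);
translate([387, 0, 433]) cube([80, 1444, 17]);
translate([517, 0, 433]) cube([80, 1444, 17]);
translate([647, 0, 433]) cube([80, 1444, 17]);
translate([777, 0, 433]) cube([80, 1444, 17]);
translate([907, 0, 433]) cube([80, 1444, 17]);
translate([1037, 0, 433]) cube([80, 1444, 17]);
translate([1167, 0, 433]) cube([80, 1444, 17]);
translate([1297, 0, 433]) cube([80, 1444, 17]);
translate([1427, 0, 433]) cube([80, 1444, 17]);
translate([1557, 0, 433]) cube([80, 1444, 17]);
translate([1687, 0, 433]) cube([80, 1444, 17]);
translate([1817, 0, 433]) cube([80, 1444, 17]);


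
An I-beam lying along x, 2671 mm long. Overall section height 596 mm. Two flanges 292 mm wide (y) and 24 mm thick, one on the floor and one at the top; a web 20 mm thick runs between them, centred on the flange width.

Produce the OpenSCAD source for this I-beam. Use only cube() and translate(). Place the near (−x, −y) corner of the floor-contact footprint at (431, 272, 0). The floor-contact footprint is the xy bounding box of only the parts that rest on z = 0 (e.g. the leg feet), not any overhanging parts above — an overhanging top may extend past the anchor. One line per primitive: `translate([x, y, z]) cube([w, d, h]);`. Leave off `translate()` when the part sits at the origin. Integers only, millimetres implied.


translate([431, 272, 0]) cube([2671, 292, 24]);
translate([431, 408, 24]) cube([2671, 20, 548]);
translate([431, 272, 572]) cube([2671, 292, 24]);


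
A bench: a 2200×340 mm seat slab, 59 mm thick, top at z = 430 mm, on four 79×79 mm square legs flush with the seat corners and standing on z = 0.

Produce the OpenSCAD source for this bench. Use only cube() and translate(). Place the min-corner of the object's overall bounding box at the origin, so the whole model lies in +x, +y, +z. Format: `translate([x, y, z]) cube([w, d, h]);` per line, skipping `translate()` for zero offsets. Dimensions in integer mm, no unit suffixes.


translate([0, 0, 371]) cube([2200, 340, 59]);
cube([79, 79, 371]);
translate([0, 261, 0]) cube([79, 79, 371]);
translate([2121, 0, 0]) cube([79, 79, 371]);
translate([2121, 261, 0]) cube([79, 79, 371]);


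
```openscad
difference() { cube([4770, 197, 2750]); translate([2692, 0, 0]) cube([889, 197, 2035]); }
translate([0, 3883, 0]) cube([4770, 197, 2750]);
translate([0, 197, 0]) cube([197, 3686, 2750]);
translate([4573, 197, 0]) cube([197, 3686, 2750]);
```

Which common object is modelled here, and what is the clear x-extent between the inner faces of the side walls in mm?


A single room. The interior width is 4376 mm.

Four walls enclosing a rectangle with a door in the front wall — a room. Outside width 4770 minus two 197 mm walls gives 4376 mm.


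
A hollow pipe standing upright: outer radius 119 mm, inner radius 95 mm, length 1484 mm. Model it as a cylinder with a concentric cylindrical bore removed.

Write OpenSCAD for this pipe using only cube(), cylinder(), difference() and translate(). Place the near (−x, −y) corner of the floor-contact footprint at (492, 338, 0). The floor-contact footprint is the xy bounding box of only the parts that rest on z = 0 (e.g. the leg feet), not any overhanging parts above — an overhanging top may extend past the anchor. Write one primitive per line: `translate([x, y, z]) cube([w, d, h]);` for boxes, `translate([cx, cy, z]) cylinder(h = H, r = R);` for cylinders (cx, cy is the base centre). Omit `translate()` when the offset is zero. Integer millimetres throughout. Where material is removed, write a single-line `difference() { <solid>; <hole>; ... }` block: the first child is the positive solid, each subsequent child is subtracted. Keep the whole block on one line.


difference() { translate([611, 457, 0]) cylinder(h = 1484, r = 119); translate([611, 457, 0]) cylinder(h = 1484, r = 95); }


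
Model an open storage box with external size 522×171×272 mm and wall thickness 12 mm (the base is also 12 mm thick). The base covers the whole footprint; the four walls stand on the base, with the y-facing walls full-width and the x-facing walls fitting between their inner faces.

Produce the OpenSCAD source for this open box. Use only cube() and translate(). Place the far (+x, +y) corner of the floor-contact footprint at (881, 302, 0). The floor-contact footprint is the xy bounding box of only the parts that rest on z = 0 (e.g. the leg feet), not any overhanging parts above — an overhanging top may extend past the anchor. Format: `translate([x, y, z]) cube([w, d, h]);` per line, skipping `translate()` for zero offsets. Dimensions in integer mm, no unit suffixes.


translate([359, 131, 0]) cube([522, 171, 12]);
translate([359, 131, 12]) cube([522, 12, 260]);
translate([359, 290, 12]) cube([522, 12, 260]);
translate([359, 143, 12]) cube([12, 147, 260]);
translate([869, 143, 12]) cube([12, 147, 260]);


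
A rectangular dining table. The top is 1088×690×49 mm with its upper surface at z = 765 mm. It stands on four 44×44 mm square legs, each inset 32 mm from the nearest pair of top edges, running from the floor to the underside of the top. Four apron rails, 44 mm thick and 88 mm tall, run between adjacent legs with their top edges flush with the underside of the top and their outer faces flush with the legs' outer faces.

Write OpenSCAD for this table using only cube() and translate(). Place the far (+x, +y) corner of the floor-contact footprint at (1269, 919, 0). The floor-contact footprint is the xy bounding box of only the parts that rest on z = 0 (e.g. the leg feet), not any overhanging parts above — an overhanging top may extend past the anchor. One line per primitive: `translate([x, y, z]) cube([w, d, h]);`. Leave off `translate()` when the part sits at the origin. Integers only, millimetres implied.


translate([213, 261, 716]) cube([1088, 690, 49]);
translate([245, 293, 0]) cube([44, 44, 716]);
translate([1225, 293, 0]) cube([44, 44, 716]);
translate([245, 875, 0]) cube([44, 44, 716]);
translate([1225, 875, 0]) cube([44, 44, 716]);
translate([289, 293, 628]) cube([936, 44, 88]);
translate([289, 875, 628]) cube([936, 44, 88]);
translate([245, 337, 628]) cube([44, 538, 88]);
translate([1225, 337, 628]) cube([44, 538, 88]);


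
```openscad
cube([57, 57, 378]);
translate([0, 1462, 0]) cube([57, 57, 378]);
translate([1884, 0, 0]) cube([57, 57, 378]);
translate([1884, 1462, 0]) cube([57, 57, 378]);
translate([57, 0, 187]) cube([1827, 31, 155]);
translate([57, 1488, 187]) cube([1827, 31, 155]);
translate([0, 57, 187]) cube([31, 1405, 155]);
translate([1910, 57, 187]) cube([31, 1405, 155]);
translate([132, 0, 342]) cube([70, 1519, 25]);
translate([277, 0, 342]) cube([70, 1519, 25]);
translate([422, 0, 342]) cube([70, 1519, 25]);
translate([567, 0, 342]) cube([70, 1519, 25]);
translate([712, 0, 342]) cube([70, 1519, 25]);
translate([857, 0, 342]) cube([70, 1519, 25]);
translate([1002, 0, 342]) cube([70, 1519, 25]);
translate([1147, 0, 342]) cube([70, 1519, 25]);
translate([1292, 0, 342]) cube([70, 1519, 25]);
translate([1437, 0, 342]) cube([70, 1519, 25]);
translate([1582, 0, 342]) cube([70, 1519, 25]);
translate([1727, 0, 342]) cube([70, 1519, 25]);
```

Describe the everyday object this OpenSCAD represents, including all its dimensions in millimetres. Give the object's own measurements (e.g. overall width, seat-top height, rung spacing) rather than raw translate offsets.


A bed frame 1941 mm long (x) by 1519 mm wide (y). Four 57×57 mm corner posts, 378 mm tall, at the corners of the footprint. Four rails of 31 mm thickness and 155 mm height run between adjacent posts with their undersides at z = 187 mm, their outer faces flush with the outside of the frame (the two x-running rails run between the posts' inner faces; the two y-running rails run between the posts' inner faces). 12 slats, each 70 mm wide (x) and 25 mm thick, lie across the top of the two x-running rails, running the full 1519 mm width of the frame in y; along x they sit between the end posts with a 75 mm gap after the −x posts and between neighbouring slats, leaving 87 mm before the +x posts.


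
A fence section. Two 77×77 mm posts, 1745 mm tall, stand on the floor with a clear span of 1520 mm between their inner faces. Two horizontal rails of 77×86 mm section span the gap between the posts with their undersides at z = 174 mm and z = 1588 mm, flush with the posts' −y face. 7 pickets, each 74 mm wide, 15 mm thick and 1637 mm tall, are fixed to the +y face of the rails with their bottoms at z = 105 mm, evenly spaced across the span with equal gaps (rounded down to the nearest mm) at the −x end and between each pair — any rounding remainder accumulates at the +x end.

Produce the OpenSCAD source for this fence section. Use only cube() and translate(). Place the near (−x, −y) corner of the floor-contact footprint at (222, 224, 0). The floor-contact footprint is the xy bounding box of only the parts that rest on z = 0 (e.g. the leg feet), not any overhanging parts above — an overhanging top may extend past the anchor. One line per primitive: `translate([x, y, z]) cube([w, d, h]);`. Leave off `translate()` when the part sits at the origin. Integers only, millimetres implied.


translate([222, 224, 0]) cube([77, 77, 1745]);
translate([1819, 224, 0]) cube([77, 77, 1745]);
translate([299, 224, 174]) cube([1520, 77, 86]);
translate([299, 224, 1588]) cube([1520, 77, 86]);
translate([424, 301, 105]) cube([74, 15, 1637]);
translate([623, 301, 105]) cube([74, 15, 1637]);
translate([822, 301, 105]) cube([74, 15, 1637]);
translate([1021, 301, 105]) cube([74, 15, 1637]);
translate([1220, 301, 105]) cube([74, 15, 1637]);
translate([1419, 301, 105]) cube([74, 15, 1637]);
translate([1618, 301, 105]) cube([74, 15, 1637]);


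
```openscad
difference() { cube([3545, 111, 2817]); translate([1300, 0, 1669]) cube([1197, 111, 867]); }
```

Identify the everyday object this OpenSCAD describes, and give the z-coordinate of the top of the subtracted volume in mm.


A wall with a window opening. The window head height is 2536 mm.

A wall with a rectangular opening subtracted — a window. Sill at z = 1669, opening 867 mm tall, so the head is at 1669 + 867 = 2536 mm.


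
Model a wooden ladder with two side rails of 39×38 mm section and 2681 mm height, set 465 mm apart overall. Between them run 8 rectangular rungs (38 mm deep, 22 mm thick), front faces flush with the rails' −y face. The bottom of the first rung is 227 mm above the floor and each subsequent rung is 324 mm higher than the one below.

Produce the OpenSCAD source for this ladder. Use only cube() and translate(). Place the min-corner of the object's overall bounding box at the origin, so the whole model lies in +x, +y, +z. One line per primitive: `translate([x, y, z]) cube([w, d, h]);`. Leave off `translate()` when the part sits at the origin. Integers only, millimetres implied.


cube([39, 38, 2681]);
translate([426, 0, 0]) cube([39, 38, 2681]);
translate([39, 0, 227]) cube([387, 38, 22]);
translate([39, 0, 551]) cube([387, 38, 22]);
translate([39, 0, 875]) cube([387, 38, 22]);
translate([39, 0, 1199]) cube([387, 38, 22]);
translate([39, 0, 1523]) cube([387, 38, 22]);
translate([39, 0, 1847]) cube([387, 38, 22]);
translate([39, 0, 2171]) cube([387, 38, 22]);
translate([39, 0, 2495]) cube([387, 38, 22]);


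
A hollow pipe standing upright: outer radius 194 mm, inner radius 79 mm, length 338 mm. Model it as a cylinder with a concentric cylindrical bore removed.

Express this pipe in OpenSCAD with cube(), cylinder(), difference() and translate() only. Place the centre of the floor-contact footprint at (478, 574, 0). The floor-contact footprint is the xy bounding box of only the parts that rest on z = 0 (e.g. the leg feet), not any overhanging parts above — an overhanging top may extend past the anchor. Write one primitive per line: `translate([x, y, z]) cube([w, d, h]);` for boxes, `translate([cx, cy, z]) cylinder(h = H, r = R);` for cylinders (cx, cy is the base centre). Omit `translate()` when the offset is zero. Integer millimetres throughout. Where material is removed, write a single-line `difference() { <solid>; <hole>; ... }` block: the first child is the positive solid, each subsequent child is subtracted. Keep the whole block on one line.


difference() { translate([478, 574, 0]) cylinder(h = 338, r = 194); translate([478, 574, 0]) cylinder(h = 338, r = 79); }


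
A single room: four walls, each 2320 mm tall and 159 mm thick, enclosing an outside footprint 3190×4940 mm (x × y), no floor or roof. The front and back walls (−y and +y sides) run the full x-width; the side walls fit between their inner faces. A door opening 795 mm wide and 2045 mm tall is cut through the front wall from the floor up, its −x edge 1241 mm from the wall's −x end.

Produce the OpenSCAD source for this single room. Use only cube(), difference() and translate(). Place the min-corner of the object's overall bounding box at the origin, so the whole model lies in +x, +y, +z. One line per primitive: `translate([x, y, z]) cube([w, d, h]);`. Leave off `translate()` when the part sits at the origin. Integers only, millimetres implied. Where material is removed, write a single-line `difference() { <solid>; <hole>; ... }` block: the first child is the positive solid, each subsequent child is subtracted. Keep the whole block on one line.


difference() { cube([3190, 159, 2320]); translate([1241, 0, 0]) cube([795, 159, 2045]); }
translate([0, 4781, 0]) cube([3190, 159, 2320]);
translate([0, 159, 0]) cube([159, 4622, 2320]);
translate([3031, 159, 0]) cube([159, 4622, 2320]);


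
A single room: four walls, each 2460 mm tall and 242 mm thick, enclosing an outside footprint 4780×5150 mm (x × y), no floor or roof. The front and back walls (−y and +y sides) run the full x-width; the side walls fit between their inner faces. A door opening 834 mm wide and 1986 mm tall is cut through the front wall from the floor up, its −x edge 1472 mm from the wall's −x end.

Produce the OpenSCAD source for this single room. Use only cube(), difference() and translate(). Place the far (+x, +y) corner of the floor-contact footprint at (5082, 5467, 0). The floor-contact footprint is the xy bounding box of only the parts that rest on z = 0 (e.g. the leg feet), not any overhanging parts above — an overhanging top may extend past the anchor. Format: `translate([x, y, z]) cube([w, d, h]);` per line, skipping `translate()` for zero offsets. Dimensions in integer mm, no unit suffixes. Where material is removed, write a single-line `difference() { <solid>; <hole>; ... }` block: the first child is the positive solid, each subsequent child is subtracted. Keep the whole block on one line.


difference() { translate([302, 317, 0]) cube([4780, 242, 2460]); translate([1774, 317, 0]) cube([834, 242, 1986]); }
translate([302, 5225, 0]) cube([4780, 242, 2460]);
translate([302, 559, 0]) cube([242, 4666, 2460]);
translate([4840, 559, 0]) cube([242, 4666, 2460]);


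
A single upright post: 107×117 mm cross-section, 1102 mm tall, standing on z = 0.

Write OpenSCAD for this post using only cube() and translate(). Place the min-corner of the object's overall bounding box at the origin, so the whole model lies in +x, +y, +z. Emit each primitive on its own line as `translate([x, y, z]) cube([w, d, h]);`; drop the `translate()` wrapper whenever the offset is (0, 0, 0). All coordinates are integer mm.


cube([107, 117, 1102]);


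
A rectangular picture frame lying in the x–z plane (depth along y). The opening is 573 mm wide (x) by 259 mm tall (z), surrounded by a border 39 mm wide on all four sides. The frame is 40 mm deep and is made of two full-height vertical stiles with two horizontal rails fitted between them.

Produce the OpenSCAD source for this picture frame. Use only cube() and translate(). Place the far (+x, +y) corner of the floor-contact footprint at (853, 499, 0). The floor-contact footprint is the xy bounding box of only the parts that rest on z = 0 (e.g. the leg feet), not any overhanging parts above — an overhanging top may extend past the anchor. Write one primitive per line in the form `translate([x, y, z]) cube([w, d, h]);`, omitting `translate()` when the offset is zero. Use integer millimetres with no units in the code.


translate([202, 459, 0]) cube([39, 40, 337]);
translate([814, 459, 0]) cube([39, 40, 337]);
translate([241, 459, 0]) cube([573, 40, 39]);
translate([241, 459, 298]) cube([573, 40, 39]);


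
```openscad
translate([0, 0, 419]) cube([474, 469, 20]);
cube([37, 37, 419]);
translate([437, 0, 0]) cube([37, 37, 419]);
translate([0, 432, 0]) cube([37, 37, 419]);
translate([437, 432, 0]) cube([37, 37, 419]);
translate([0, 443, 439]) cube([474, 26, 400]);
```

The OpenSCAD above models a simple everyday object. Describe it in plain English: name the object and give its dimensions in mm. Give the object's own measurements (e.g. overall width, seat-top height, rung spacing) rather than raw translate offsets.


A chair. The seat is a 474×469×20 mm slab with its top at z = 439 mm, on four 37×37 mm corner legs (flush with the seat edges, standing on z = 0). A flat backrest 26 mm thick, 400 mm tall, spans the full seat width and rises from the seat top along its +y edge, rear face flush with the rear of the seat.
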